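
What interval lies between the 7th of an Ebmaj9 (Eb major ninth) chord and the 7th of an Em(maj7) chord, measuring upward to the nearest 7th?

Ebmaj9 (Eb major ninth) has D as its 7th, and Em(maj7) has D# as its 7th.
1 letter names make it a unison; at 1 semitone (a half step wider than perfect) the quality is augmented.

augmented unison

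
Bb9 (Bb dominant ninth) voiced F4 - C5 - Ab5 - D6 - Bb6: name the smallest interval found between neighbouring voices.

Adjacent intervals: F4→C5 = perfect fifth; C5→Ab5 = minor sixth; Ab5→D6 = augmented fourth; D6→Bb6 = minor sixth.
The smallest is Ab5 to D6, an augmented fourth (6 semitones).

augmented fourth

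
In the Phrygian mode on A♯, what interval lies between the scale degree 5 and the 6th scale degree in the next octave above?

The scale runs A♯ B C♯ D♯ E♯ F♯ G♯.
So we need the interval from E♯ up to F♯.
From E♯ to F♯: 13 semitones over a ninth = minor.

minor ninth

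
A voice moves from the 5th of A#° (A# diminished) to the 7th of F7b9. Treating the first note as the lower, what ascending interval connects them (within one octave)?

A#° (A# diminished) has E as its 5th, and F7b9 has Eb as its 7th.
E up to Eb is 11 semitones, a half step narrower than a perfect octave, so the interval is diminished.

diminished octave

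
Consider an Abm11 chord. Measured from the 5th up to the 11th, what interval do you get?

Abm11: Ab, Cb, Eb, Gb, Bb, Db.
So we need the interval from Eb up to Db.
7 letter names make it a seventh; at 10 semitones (a half step narrower than major) the quality is minor.

minor seventh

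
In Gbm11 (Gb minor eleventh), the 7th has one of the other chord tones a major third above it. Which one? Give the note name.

Gbm11: Gb Bbb Db Fb Ab Cb.
The 7th is Fb. A major third above Fb is Ab.
Ab is the chord's 9th.

Ab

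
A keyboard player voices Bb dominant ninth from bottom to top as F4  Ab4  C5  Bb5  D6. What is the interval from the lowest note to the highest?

major 13th

The outer voices are F4 and D6.
F up to D spans 13 letter names and 21 semitones — a major thirteenth.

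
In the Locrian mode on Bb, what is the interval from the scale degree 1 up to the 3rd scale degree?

m3

Bb locrian: Bb Cb Db Eb Fb Gb Ab.
Scale degree 1 = Bb; scale degree 3 = Db.
3 letter names make it a third; at 3 semitones (a half step narrower than major) the quality is minor.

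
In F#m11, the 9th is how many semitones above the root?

The chord tones of F#m11 (F# minor eleventh) are F#-A-C#-E-G#-B.
F# to G# is a major ninth: 14 semitones.

14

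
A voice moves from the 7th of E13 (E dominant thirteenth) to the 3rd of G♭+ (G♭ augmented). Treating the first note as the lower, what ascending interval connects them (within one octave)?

minor sixth

E13 (E dominant thirteenth) has D as its 7th, and G♭+ (G♭ augmented) has B♭ as its 3rd.
D up to B♭ is 8 semitones, a half step narrower than a major sixth, so the interval is minor.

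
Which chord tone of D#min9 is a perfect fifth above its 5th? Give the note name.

D#m9 (D# minor ninth): D#-F#-A#-C#-E#.
The 5th is A#. A perfect fifth above A# is E#.
E# is the chord's 9th.

E#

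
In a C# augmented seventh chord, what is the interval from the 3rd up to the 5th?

major third

C#7#5 (C# augmented seventh) is spelled C# E# G## B.
3rd = E#; 5th = G##.
E# up to G## spans 3 letter names and 4 semitones — a major third.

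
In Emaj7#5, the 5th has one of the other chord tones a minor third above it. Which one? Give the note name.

D#

E+maj7: E G# B# D#.
The 5th is B#. A minor third above B# is D#.
D# is the chord's 7th.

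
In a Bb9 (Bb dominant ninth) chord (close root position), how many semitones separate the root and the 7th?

10

Spelling the chord: Bb, D, F, Ab, C.
Bb to Ab is a minor seventh: 10 semitones.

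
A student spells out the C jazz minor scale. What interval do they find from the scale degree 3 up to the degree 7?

Spelling the C jazz minor scale: C D Eb F G A B.
Scale degree 3 = Eb; degree 7 = B.
From Eb to B: 8 semitones over a fifth = augmented.

A5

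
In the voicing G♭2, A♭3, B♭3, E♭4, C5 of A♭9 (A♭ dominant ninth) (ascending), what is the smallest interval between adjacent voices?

major second

Adjacent intervals: G♭2→A♭3 = major ninth; A♭3→B♭3 = major second; B♭3→E♭4 = perfect fourth; E♭4→C5 = major sixth.
The smallest is A♭3 to B♭3, a major second (2 semitones).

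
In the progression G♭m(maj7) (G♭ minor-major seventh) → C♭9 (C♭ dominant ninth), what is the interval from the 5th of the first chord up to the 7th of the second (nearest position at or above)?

minor 6th

G♭m(maj7) (G♭ minor-major seventh) has D♭ as its 5th, and C♭9 (C♭ dominant ninth) has B𝄫 as its 7th.
6 letter names make it a sixth; at 8 semitones (a half step narrower than major) the quality is minor.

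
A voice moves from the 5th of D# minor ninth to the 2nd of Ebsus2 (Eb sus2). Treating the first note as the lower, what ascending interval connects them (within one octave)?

diminished sixth

D# minor ninth has A# as its 5th, and Ebsus2 (Eb sus2) has F as its 2nd.
From A# to F: 7 semitones over a sixth = diminished.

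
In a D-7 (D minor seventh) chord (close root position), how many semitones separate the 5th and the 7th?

3

D minor seventh: D–F–A–C.
A to C is a minor third: 3 semitones.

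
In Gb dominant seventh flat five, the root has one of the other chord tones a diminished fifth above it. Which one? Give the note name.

Spelling the chord: Gb Bb Dbb Fb.
The root is Gb. A diminished fifth above Gb is Dbb.
Dbb is the chord's 5th.

Dbb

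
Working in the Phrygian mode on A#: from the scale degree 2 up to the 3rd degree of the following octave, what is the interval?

major 9th

Spelling the Phrygian mode on A#: A# B C# D# E# F# G#.
So we need the interval from B up to C#.
B up to C# spans 9 letter names and 14 semitones — a major ninth.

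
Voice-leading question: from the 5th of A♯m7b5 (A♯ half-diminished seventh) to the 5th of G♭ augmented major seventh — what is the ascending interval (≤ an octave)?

The 5th of A♯m7b5 (A♯ half-diminished seventh) is E; the 5th of G♭ augmented major seventh is D.
From E to D: 10 semitones over a seventh = minor.

minor 7th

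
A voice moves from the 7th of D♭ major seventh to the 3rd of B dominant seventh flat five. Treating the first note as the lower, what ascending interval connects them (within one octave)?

augmented second

The 7th of D♭ major seventh is C; the 3rd of B dominant seventh flat five is D♯.
2 letter names make it a second; at 3 semitones (a half step wider than major) the quality is augmented.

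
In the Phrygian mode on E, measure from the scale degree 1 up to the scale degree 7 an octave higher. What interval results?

m14

Spelling the Phrygian mode on E: E F G A B C D.
Scale degree 1 = E; degree 7 (up an octave) = D.
From E to D: 22 semitones over a fourteenth = minor.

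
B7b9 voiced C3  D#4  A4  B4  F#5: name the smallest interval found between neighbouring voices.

major 2nd

Adjacent intervals: C3→D#4 = augmented ninth; D#4→A4 = diminished fifth; A4→B4 = major second; B4→F#5 = perfect fifth.
The smallest is A4 to B4, a major second (2 semitones).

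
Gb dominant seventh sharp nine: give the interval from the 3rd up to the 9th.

M7

Gb7#9: Gb, Bb, Db, Fb, A.
That puts Bb below A.
From Bb to A is 11 semitones, exactly the major seventh.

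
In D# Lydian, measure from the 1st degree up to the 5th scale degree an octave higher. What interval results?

perfect twelfth

D# lydian: D# E# F## G## A# B# C##.
The 1st degree is D# and the 5th degree (up an octave) is A#.
D# up to A# spans 12 letter names and 19 semitones — a perfect twelfth.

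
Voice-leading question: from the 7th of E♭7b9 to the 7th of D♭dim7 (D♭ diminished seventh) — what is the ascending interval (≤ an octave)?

The 7th of E♭7b9 is D♭; the 7th of D♭dim7 (D♭ diminished seventh) is C𝄫.
D♭ up to C𝄫 is 9 semitones, a whole step narrower than a major seventh, so the interval is diminished.

diminished 7th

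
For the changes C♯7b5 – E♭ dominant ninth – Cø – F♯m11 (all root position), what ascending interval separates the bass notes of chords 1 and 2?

The roots are C♯ and E♭.
3 letter names make it a third; at 2 semitones (a whole step narrower than major) the quality is diminished.

diminished third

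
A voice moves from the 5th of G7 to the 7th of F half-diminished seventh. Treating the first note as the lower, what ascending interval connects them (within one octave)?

minor second

G7 has D as its 5th, and F half-diminished seventh has Eb as its 7th.
From D to Eb: 1 semitone over a second = minor.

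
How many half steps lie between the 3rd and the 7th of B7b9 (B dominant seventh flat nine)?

6

The chord tones of B7b9 (B dominant seventh flat nine) are B D# F# A C.
D# to A is a diminished fifth: 6 semitones.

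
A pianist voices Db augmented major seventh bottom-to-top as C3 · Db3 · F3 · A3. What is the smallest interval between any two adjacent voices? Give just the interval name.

minor second

Adjacent intervals: C3→Db3 = minor second; Db3→F3 = major third; F3→A3 = major third.
The smallest is C3 to Db3, a minor second (1 semitone).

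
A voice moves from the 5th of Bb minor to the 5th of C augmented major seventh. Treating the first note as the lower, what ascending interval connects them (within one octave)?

Bb minor has F as its 5th, and C augmented major seventh has G# as its 5th.
2 letter names make it a second; at 3 semitones (a half step wider than major) the quality is augmented.

augmented second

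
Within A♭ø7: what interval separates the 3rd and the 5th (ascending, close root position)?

minor third

A♭ half-diminished seventh is spelled A♭–C♭–E𝄫–G♭.
That puts C♭ below E𝄫.
From C♭ to E𝄫: 3 semitones over a third = minor.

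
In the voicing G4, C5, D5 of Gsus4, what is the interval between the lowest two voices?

perfect fourth

Those voices are G4 and C5.
G up to C spans 4 letter names and 5 semitones — a perfect fourth.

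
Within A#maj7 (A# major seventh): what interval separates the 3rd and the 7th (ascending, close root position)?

perfect fifth

Spelling the chord: A# C## E# G##.
So we need the interval from C## up to G##.
From C## to G## is 7 semitones, exactly the perfect fifth.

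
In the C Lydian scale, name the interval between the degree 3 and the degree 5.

minor 3rd

The scale runs C D E F# G A B.
The degree 3 is E and the scale degree 5 is G.
From E to G: 3 semitones over a third = minor.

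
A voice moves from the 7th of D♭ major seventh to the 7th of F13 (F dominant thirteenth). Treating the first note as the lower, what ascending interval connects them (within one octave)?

The 7th of D♭ major seventh is C; the 7th of F13 (F dominant thirteenth) is E♭.
C up to E♭ is 3 semitones, a half step narrower than a major third, so the interval is minor.

minor third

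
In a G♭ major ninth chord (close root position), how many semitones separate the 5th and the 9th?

7

The chord tones of G♭ major ninth are G♭, B♭, D♭, F, A♭.
D♭ to A♭ is a perfect fifth: 7 semitones.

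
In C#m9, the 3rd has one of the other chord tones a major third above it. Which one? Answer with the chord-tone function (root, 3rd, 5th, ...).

The chord tones of C#m9 are C# E G# B D#.
The 3rd is E. A major third above E is G#.
G# is the chord's 5th.

5th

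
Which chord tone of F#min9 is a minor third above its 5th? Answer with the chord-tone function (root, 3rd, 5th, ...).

Spelling the chord: F#–A–C#–E–G#.
The 5th is C#. A minor third above C# is E.
E is the chord's 7th.

7th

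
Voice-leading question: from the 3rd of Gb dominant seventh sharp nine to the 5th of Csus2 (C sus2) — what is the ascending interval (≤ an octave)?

The 3rd of Gb dominant seventh sharp nine is Bb; the 5th of Csus2 (C sus2) is G.
From Bb to G is 9 semitones, exactly the major sixth.

M6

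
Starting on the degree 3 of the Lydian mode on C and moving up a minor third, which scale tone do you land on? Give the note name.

G

The scale is C D E F♯ G A B.
The degree 3 is E; a minor third above that is G — scale degree 5.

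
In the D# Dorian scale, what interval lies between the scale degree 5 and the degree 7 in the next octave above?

minor tenth

The scale runs D# E# F# G# A# B# C#.
Scale degree 5 = A#; scale degree 7 (up an octave) = C#.
From A# to C#: 15 semitones over a tenth = minor.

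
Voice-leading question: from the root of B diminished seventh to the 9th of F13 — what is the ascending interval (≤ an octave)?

B diminished seventh has B as its root, and F13 has G as its 9th.
6 letter names make it a sixth; at 8 semitones (a half step narrower than major) the quality is minor.

minor sixth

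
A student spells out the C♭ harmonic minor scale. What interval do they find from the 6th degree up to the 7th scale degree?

Spelling the C♭ harmonic minor scale: C♭ D♭ E𝄫 F♭ G♭ A𝄫 B♭.
So we need the interval from A𝄫 up to B♭.
A𝄫 up to B♭ is 3 semitones, a half step wider than a major second, so the interval is augmented.

augmented second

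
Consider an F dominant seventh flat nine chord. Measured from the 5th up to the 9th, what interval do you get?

diminished 5th

The chord tones of F dominant seventh flat nine are F A C Eb Gb.
That puts C below Gb.
From C to Gb: 6 semitones over a fifth = diminished.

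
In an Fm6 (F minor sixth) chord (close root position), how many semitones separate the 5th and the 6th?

The chord tones of Fmin6 (F minor sixth) are F Ab C D.
C to D is a major second: 2 semitones.

2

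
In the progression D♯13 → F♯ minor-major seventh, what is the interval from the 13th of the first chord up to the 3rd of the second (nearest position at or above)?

The 13th of D♯13 is B♯; the 3rd of F♯ minor-major seventh is A.
7 letter names make it a seventh; at 9 semitones (a whole step narrower than major) the quality is diminished.

diminished seventh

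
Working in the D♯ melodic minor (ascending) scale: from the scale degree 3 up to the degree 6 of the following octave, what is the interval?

The scale runs D♯ E♯ F♯ G♯ A♯ B♯ C𝄪.
That puts F♯ below B♯.
11 letter names make it an eleventh; at 18 semitones (a half step wider than perfect) the quality is augmented.

A11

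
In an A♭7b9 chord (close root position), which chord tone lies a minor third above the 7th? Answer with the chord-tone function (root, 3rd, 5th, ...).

A♭ dominant seventh flat nine is spelled A♭-C-E♭-G♭-B𝄫.
The 7th is G♭. A minor third above G♭ is B𝄫.
B𝄫 is the chord's 9th.

9th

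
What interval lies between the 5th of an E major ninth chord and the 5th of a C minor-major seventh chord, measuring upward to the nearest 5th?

minor sixth

The 5th of E major ninth is B; the 5th of C minor-major seventh is G.
6 letter names make it a sixth; at 8 semitones (a half step narrower than major) the quality is minor.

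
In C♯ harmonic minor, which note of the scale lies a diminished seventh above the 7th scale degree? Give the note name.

The scale is C♯ D♯ E F♯ G♯ A B♯.
The 7th scale degree is B♯; a diminished seventh above that is A — scale degree 6.

A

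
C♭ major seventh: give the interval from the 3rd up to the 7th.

perfect fifth

Spelling the chord: C♭ E♭ G♭ B♭.
3rd = E♭; 7th = B♭.
From E♭ to B♭ is 7 semitones, exactly the perfect fifth.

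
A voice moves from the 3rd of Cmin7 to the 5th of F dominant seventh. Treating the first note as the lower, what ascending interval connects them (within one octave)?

major sixth

The 3rd of Cmin7 is E♭; the 5th of F dominant seventh is C.
E♭ up to C spans 6 letter names and 9 semitones — a major sixth.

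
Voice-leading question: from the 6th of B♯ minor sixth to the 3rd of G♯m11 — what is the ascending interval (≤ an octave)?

d3

The 6th of B♯ minor sixth is G𝄪; the 3rd of G♯m11 is B.
G𝄪 up to B is 2 semitones, a whole step narrower than a major third, so the interval is diminished.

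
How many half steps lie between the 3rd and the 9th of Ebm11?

Ebm11 is spelled Eb Gb Bb Db F Ab.
Gb to F is a major seventh: 11 semitones.

11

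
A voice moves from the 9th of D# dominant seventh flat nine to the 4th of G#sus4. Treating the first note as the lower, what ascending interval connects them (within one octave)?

The 9th of D# dominant seventh flat nine is E; the 4th of G#sus4 is C#.
From E to C# is 9 semitones, exactly the major sixth.

major sixth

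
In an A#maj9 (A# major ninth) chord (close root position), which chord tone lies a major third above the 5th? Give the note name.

Spelling the chord: A#-C##-E#-G##-B#.
The 5th is E#. A major third above E# is G##.
G## is the chord's 7th.

G##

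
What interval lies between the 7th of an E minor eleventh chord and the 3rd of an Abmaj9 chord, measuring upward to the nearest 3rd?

The 7th of E minor eleventh is D; the 3rd of Abmaj9 is C.
From D to C: 10 semitones over a seventh = minor.

minor seventh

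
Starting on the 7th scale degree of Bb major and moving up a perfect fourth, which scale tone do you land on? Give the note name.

D

The scale is Bb C D Eb F G A.
The 7th scale degree is A; a perfect fourth above that is D — scale degree 3.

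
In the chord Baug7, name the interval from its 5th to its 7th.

diminished third

Spelling the chord: B–D#–F##–A.
That puts F## below A.
F## up to A is 2 semitones, a whole step narrower than a major third, so the interval is diminished.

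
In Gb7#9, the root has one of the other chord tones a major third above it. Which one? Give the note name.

Bb

Spelling the chord: Gb-Bb-Db-Fb-A.
The root is Gb. A major third above Gb is Bb.
Bb is the chord's 3rd.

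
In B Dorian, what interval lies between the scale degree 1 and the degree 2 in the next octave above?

The scale runs B C# D E F# G# A.
That puts B below C#.
Counting 9 letters and 14 half steps from B gives a major ninth.

major ninth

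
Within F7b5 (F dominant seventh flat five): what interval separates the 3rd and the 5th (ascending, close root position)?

F7b5: F-A-C♭-E♭.
3rd = A; 5th = C♭.
A up to C♭ is 2 semitones, a whole step narrower than a major third, so the interval is diminished.

diminished 3rd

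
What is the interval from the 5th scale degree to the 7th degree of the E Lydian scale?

The scale runs E F♯ G♯ A♯ B C♯ D♯.
The 5th scale degree is B and the 7th scale degree is D♯.
Counting 3 letters and 4 half steps from B gives a major third.

major 3rd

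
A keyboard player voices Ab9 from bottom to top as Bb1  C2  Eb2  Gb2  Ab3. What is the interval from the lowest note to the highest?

minor fourteenth

The outer voices are Bb1 and Ab3.
Bb up to Ab is 22 semitones, a half step narrower than a major fourteenth, so the interval is minor.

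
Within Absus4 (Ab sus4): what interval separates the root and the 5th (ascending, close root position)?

Ab sus4: Ab Db Eb.
So we need the interval from Ab up to Eb.
Counting 5 letters and 7 half steps from Ab gives a perfect fifth.

perfect fifth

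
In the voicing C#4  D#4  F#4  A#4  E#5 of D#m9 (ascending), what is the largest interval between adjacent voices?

Adjacent intervals: C#4→D#4 = major second; D#4→F#4 = minor third; F#4→A#4 = major third; A#4→E#5 = perfect fifth.
The largest is A#4 to E#5, a perfect fifth (7 semitones).

perfect fifth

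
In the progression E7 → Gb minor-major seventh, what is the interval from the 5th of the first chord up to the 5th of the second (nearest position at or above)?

diminished third

The 5th of E7 is B; the 5th of Gb minor-major seventh is Db.
From B to Db: 2 semitones over a third = diminished.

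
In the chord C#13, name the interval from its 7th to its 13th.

C#13: C#, E#, G#, B, D#, A#.
7th = B; 13th = A#.
Counting 7 letters and 11 half steps from B gives a major seventh.

M7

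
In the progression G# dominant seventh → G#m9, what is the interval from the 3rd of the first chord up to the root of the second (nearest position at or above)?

The 3rd of G# dominant seventh is B#; the root of G#m9 is G#.
From B# to G#: 8 semitones over a sixth = minor.

minor sixth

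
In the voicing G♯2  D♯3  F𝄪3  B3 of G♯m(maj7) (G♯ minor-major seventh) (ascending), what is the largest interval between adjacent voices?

Adjacent intervals: G♯2→D♯3 = perfect fifth; D♯3→F𝄪3 = major third; F𝄪3→B3 = diminished fourth.
The largest is G♯2 to D♯3, a perfect fifth (7 semitones).

perfect fifth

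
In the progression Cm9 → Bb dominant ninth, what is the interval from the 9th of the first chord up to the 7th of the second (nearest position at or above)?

diminished 5th

The 9th of Cm9 is D; the 7th of Bb dominant ninth is Ab.
From D to Ab: 6 semitones over a fifth = diminished.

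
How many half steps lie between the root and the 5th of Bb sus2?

7

Bbsus2 is spelled Bb, C, F.
Bb to F is a perfect fifth: 7 semitones.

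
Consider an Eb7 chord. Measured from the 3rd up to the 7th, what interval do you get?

Eb7 (Eb dominant seventh) is spelled Eb–G–Bb–Db.
That puts G below Db.
G up to Db is 6 semitones, a half step narrower than a perfect fifth, so the interval is diminished.

diminished fifth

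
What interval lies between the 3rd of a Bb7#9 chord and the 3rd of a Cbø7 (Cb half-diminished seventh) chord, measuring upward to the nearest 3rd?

Bb7#9 has D as its 3rd, and Cbø7 (Cb half-diminished seventh) has Ebb as its 3rd.
D up to Ebb is 0 semitones, a whole step narrower than a major second, so the interval is diminished.

diminished second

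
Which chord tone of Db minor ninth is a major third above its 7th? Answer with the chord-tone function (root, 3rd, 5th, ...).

Dbm9 (Db minor ninth): Db–Fb–Ab–Cb–Eb.
The 7th is Cb. A major third above Cb is Eb.
Eb is the chord's 9th.

9th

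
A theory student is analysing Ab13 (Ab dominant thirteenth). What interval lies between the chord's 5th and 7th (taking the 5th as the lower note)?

Ab13 is spelled Ab C Eb Gb Bb F.
5th = Eb; 7th = Gb.
3 letter names make it a third; at 3 semitones (a half step narrower than major) the quality is minor.

minor third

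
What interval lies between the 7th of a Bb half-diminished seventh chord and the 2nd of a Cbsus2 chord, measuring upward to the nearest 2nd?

perfect 4th

Bb half-diminished seventh has Ab as its 7th, and Cbsus2 has Db as its 2nd.
Counting 4 letters and 5 half steps from Ab gives a perfect fourth.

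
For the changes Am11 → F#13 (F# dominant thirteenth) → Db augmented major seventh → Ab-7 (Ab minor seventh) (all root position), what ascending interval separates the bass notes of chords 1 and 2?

The roots are A and F#.
From A to F# is 9 semitones, exactly the major sixth.

major sixth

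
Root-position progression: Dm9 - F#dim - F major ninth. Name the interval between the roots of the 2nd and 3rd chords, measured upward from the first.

diminished 8th

The roots are F# and F.
F# up to F is 11 semitones, a half step narrower than a perfect octave, so the interval is diminished.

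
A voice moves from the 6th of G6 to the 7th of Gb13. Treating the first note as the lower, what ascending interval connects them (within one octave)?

diminished second

G6 has E as its 6th, and Gb13 has Fb as its 7th.
2 letter names make it a second; at 0 semitones (a whole step narrower than major) the quality is diminished.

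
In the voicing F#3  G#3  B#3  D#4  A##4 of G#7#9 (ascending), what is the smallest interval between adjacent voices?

major second

Adjacent intervals: F#3→G#3 = major second; G#3→B#3 = major third; B#3→D#4 = minor third; D#4→A##4 = augmented fifth.
The smallest is F#3 to G#3, a major second (2 semitones).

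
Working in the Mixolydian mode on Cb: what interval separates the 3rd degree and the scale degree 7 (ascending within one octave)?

d5

Cb mixolydian: Cb Db Eb Fb Gb Ab Bbb.
3rd degree = Eb; 7th degree = Bbb.
5 letter names make it a fifth; at 6 semitones (a half step narrower than perfect) the quality is diminished.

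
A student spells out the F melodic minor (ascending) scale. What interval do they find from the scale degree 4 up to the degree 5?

F melodic minor: F G Ab Bb C D E.
The scale degree 4 is Bb and the 5th scale degree is C.
From Bb to C is 2 semitones, exactly the major second.

M2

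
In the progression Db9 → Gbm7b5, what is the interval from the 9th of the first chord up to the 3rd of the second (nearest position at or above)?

diminished 5th

The 9th of Db9 is Eb; the 3rd of Gbm7b5 is Bbb.
Eb up to Bbb is 6 semitones, a half step narrower than a perfect fifth, so the interval is diminished.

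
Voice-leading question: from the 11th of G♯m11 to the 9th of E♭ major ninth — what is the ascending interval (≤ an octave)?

diminished 4th

G♯m11 has C♯ as its 11th, and E♭ major ninth has F as its 9th.
C♯ up to F is 4 semitones, a half step narrower than a perfect fourth, so the interval is diminished.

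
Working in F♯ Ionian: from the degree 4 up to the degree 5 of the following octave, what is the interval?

F♯ major: F♯ G♯ A♯ B C♯ D♯ E♯.
The degree 4 is B and the degree 5 (up an octave) is C♯.
From B to C♯ is 14 semitones, exactly the major ninth.

major ninth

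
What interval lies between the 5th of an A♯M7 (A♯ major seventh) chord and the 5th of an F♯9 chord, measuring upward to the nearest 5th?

A♯M7 (A♯ major seventh) has E♯ as its 5th, and F♯9 has C♯ as its 5th.
From E♯ to C♯: 8 semitones over a sixth = minor.

minor 6th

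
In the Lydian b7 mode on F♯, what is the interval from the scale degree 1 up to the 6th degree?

major sixth

Spelling the Lydian b7 mode on F♯: F♯ G♯ A♯ B♯ C♯ D♯ E.
The scale degree 1 is F♯ and the scale degree 6 is D♯.
F♯ up to D♯ spans 6 letter names and 9 semitones — a major sixth.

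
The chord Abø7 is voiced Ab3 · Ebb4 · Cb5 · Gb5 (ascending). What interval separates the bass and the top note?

The outer voices are Ab3 and Gb5.
14 letter names make it a fourteenth; at 22 semitones (a half step narrower than major) the quality is minor.

minor 14th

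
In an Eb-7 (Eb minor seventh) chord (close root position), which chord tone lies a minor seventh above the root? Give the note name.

Eb minor seventh is spelled Eb Gb Bb Db.
The root is Eb. A minor seventh above Eb is Db.
Db is the chord's 7th.

Db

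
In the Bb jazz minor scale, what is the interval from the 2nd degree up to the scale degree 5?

The scale runs Bb C Db Eb F G A.
The 2nd degree is C and the scale degree 5 is F.
From C to F is 5 semitones, exactly the perfect fourth.

perfect fourth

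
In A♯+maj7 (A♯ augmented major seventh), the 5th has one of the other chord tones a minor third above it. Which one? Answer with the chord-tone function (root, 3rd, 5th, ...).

7th

A♯maj7#5 is spelled A♯, C𝄪, E𝄪, G𝄪.
The 5th is E𝄪. A minor third above E𝄪 is G𝄪.
G𝄪 is the chord's 7th.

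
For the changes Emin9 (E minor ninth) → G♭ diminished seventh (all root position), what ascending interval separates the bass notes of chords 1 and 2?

The roots are E and G♭.
From E to G♭: 2 semitones over a third = diminished.

d3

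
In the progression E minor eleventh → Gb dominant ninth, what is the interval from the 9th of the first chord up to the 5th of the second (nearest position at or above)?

diminished sixth

E minor eleventh has F# as its 9th, and Gb dominant ninth has Db as its 5th.
F# up to Db is 7 semitones, a whole step narrower than a major sixth, so the interval is diminished.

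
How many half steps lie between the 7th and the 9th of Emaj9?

E major ninth: E-G#-B-D#-F#.
D# to F# is a minor third: 3 semitones.

3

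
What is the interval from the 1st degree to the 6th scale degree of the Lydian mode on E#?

E# lydian: E# F## G## A## B# C## D##.
The 1st degree is E# and the 6th scale degree is C##.
Counting 6 letters and 9 half steps from E# gives a major sixth.

major sixth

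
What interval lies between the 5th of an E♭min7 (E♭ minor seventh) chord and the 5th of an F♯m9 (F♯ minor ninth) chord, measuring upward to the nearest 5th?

augmented 2nd

E♭min7 (E♭ minor seventh) has B♭ as its 5th, and F♯m9 (F♯ minor ninth) has C♯ as its 5th.
B♭ up to C♯ is 3 semitones, a half step wider than a major second, so the interval is augmented.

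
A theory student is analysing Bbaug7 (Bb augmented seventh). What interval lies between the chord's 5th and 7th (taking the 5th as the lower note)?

diminished third

Spelling the chord: Bb-D-F#-Ab.
The 5th is F# and the 7th is Ab.
3 letter names make it a third; at 2 semitones (a whole step narrower than major) the quality is diminished.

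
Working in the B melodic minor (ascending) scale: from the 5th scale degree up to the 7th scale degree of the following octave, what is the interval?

Spelling the B melodic minor (ascending) scale: B C♯ D E F♯ G♯ A♯.
5th scale degree = F♯; 7th scale degree (up an octave) = A♯.
Counting 10 letters and 16 half steps from F♯ gives a major tenth.

major tenth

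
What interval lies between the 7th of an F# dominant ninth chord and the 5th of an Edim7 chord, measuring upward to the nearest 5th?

The 7th of F# dominant ninth is E; the 5th of Edim7 is Bb.
E up to Bb is 6 semitones, a half step narrower than a perfect fifth, so the interval is diminished.

d5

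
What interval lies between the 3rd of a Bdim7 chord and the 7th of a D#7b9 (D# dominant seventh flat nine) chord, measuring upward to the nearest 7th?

major seventh

Bdim7 has D as its 3rd, and D#7b9 (D# dominant seventh flat nine) has C# as its 7th.
D up to C# spans 7 letter names and 11 semitones — a major seventh.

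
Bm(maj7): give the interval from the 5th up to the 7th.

major 3rd

Spelling the chord: B-D-F#-A#.
So we need the interval from F# up to A#.
F# up to A# spans 3 letter names and 4 semitones — a major third.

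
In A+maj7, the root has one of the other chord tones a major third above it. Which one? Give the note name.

The chord tones of A+maj7 (A augmented major seventh) are A-C#-E#-G#.
The root is A. A major third above A is C#.
C# is the chord's 3rd.

C#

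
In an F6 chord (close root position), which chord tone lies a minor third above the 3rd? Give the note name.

Spelling the chord: F A C D.
The 3rd is A. A minor third above A is C.
C is the chord's 5th.

C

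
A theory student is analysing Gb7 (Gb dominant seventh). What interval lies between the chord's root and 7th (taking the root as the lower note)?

Gb7 (Gb dominant seventh): Gb Bb Db Fb.
The root is Gb and the 7th is Fb.
From Gb to Fb: 10 semitones over a seventh = minor.

minor 7th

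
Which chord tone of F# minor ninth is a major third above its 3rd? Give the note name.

The chord tones of F# minor ninth are F#-A-C#-E-G#.
The 3rd is A. A major third above A is C#.
C# is the chord's 5th.

C#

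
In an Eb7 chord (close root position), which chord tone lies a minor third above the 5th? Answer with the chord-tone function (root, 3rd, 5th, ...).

Eb dominant seventh: Eb-G-Bb-Db.
The 5th is Bb. A minor third above Bb is Db.
Db is the chord's 7th.

7th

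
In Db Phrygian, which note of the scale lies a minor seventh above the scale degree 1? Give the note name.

The scale is Db Ebb Fb Gb Ab Bbb Cb.
The scale degree 1 is Db; a minor seventh above that is Cb — scale degree 7.

Cb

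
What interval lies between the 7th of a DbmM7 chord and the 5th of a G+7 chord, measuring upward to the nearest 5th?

DbmM7 has C as its 7th, and G+7 has D# as its 5th.
C up to D# is 3 semitones, a half step wider than a major second, so the interval is augmented.

augmented second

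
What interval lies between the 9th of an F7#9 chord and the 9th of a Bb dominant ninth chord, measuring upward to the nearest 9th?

F7#9 has G# as its 9th, and Bb dominant ninth has C as its 9th.
G# up to C is 4 semitones, a half step narrower than a perfect fourth, so the interval is diminished.

diminished fourth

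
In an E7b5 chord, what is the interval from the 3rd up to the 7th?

E dominant seventh flat five: E G# Bb D.
That puts G# below D.
5 letter names make it a fifth; at 6 semitones (a half step narrower than perfect) the quality is diminished.

diminished fifth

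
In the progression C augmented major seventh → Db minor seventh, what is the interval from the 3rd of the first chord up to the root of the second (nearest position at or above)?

C augmented major seventh has E as its 3rd, and Db minor seventh has Db as its root.
E up to Db is 9 semitones, a whole step narrower than a major seventh, so the interval is diminished.

d7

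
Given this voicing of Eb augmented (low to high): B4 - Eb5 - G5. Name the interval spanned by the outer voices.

minor sixth

The outer voices are B4 and G5.
From B to G: 8 semitones over a sixth = minor.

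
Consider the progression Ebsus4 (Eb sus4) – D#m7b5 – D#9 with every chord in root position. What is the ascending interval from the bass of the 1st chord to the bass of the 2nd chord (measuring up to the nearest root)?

augmented seventh

The roots are Eb and D#.
From Eb to D#: 12 semitones over a seventh = augmented.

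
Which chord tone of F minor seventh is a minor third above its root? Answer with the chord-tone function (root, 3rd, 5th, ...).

F minor seventh is spelled F–A♭–C–E♭.
The root is F. A minor third above F is A♭.
A♭ is the chord's 3rd.

3rd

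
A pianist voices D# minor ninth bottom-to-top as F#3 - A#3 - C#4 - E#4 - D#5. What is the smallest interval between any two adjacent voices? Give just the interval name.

m3

Adjacent intervals: F#3→A#3 = major third; A#3→C#4 = minor third; C#4→E#4 = major third; E#4→D#5 = minor seventh.
The smallest is A#3 to C#4, a minor third (3 semitones).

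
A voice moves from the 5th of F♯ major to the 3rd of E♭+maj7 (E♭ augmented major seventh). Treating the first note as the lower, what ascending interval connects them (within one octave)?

d5

The 5th of F♯ major is C♯; the 3rd of E♭+maj7 (E♭ augmented major seventh) is G.
From C♯ to G: 6 semitones over a fifth = diminished.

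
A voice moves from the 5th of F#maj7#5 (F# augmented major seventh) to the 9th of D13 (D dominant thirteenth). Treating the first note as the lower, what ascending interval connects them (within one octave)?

The 5th of F#maj7#5 (F# augmented major seventh) is C##; the 9th of D13 (D dominant thirteenth) is E.
3 letter names make it a third; at 2 semitones (a whole step narrower than major) the quality is diminished.

diminished third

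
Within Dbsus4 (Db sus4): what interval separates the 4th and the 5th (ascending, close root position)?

major 2nd

Db sus4: Db-Gb-Ab.
4th = Gb; 5th = Ab.
Gb up to Ab spans 2 letter names and 2 semitones — a major second.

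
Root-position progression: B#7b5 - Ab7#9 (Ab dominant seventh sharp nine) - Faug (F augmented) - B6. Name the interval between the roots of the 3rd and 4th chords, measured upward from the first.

augmented fourth

The roots are F and B.
4 letter names make it a fourth; at 6 semitones (a half step wider than perfect) the quality is augmented.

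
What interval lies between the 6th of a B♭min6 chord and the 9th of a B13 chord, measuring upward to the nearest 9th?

A4

B♭min6 has G as its 6th, and B13 has C♯ as its 9th.
From G to C♯: 6 semitones over a fourth = augmented.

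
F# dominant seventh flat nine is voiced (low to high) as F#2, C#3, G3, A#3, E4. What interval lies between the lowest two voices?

Those voices are F#2 and C#3.
From F# to C# is 7 semitones, exactly the perfect fifth.

perfect 5th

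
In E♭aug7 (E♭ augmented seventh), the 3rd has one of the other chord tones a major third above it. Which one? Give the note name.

E♭ augmented seventh is spelled E♭-G-B-D♭.
The 3rd is G. A major third above G is B.
B is the chord's 5th.

B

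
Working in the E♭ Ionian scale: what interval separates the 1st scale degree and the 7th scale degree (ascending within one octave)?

major seventh

Spelling the E♭ Ionian scale: E♭ F G A♭ B♭ C D.
So we need the interval from E♭ up to D.
From E♭ to D is 11 semitones, exactly the major seventh.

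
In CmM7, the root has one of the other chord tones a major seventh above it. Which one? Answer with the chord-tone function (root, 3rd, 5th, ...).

The chord tones of CmM7 are C E♭ G B.
The root is C. A major seventh above C is B.
B is the chord's 7th.

7th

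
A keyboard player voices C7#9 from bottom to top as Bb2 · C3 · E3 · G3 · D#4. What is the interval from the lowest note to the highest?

The outer voices are Bb2 and D#4.
Bb up to D# is 17 semitones, a half step wider than a major tenth, so the interval is augmented.

A10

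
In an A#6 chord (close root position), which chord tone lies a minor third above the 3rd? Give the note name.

A#6 (A# major sixth): A#-C##-E#-F##.
The 3rd is C##. A minor third above C## is E#.
E# is the chord's 5th.

E#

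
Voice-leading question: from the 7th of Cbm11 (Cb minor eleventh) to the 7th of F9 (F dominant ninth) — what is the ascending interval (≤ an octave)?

Cbm11 (Cb minor eleventh) has Bbb as its 7th, and F9 (F dominant ninth) has Eb as its 7th.
Bbb up to Eb is 6 semitones, a half step wider than a perfect fourth, so the interval is augmented.

augmented fourth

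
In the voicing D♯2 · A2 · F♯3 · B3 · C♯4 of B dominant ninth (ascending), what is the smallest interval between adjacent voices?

major second

Adjacent intervals: D♯2→A2 = diminished fifth; A2→F♯3 = major sixth; F♯3→B3 = perfect fourth; B3→C♯4 = major second.
The smallest is B3 to C♯4, a major second (2 semitones).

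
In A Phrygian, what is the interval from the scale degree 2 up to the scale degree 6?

perfect fifth

The scale runs A Bb C D E F G.
That puts Bb below F.
Counting 5 letters and 7 half steps from Bb gives a perfect fifth.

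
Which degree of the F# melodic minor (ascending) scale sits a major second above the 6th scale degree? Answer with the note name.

The scale is F# G# A B C# D# E#.
The 6th scale degree is D#; a major second above that is E# — scale degree 7.

E#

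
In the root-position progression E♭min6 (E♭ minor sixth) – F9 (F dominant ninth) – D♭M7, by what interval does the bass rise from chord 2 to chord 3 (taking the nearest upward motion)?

The roots are F and D♭.
From F to D♭: 8 semitones over a sixth = minor.

minor sixth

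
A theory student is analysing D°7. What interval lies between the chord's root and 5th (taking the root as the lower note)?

diminished fifth

Spelling the chord: D-F-Ab-Cb.
So we need the interval from D up to Ab.
D up to Ab is 6 semitones, a half step narrower than a perfect fifth, so the interval is diminished.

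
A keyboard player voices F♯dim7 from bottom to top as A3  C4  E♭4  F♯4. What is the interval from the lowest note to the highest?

major sixth

The outer voices are A3 and F♯4.
Counting 6 letters and 9 half steps from A gives a major sixth.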